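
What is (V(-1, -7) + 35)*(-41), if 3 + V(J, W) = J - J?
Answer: -1312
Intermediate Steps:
V(J, W) = -3 (V(J, W) = -3 + (J - J) = -3 + 0 = -3)
(V(-1, -7) + 35)*(-41) = (-3 + 35)*(-41) = 32*(-41) = -1312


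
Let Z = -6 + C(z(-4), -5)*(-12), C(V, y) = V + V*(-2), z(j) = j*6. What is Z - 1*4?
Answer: -298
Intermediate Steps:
z(j) = 6*j
C(V, y) = -V (C(V, y) = V - 2*V = -V)
Z = -294 (Z = -6 - 6*(-4)*(-12) = -6 - 1*(-24)*(-12) = -6 + 24*(-12) = -6 - 288 = -294)
Z - 1*4 = -294 - 1*4 = -294 - 4 = -298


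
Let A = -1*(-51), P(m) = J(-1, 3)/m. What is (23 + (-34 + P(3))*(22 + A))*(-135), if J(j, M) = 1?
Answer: 328680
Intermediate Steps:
P(m) = 1/m
A = 51
(23 + (-34 + P(3))*(22 + A))*(-135) = (23 + (-34 + 1/3)*(22 + 51))*(-135) = (23 + (-34 + 1/3)*73)*(-135) = (23 - 101/3*73)*(-135) = (23 - 7373/3)*(-135) = -7304/3*(-135) = 328680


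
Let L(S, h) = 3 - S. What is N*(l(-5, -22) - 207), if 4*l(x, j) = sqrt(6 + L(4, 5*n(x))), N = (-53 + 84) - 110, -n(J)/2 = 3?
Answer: 16353 - 79*sqrt(5)/4 ≈ 16309.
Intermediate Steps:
n(J) = -6 (n(J) = -2*3 = -6)
N = -79 (N = 31 - 110 = -79)
l(x, j) = sqrt(5)/4 (l(x, j) = sqrt(6 + (3 - 1*4))/4 = sqrt(6 + (3 - 4))/4 = sqrt(6 - 1)/4 = sqrt(5)/4)
N*(l(-5, -22) - 207) = -79*(sqrt(5)/4 - 207) = -79*(-207 + sqrt(5)/4) = 16353 - 79*sqrt(5)/4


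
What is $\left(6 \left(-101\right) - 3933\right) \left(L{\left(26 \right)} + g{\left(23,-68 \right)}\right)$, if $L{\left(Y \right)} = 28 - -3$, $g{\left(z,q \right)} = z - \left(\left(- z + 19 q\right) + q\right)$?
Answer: $-6522543$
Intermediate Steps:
$g{\left(z,q \right)} = - 20 q + 2 z$ ($g{\left(z,q \right)} = z - \left(- z + 20 q\right) = - 20 q + 2 z$)
$L{\left(Y \right)} = 31$ ($L{\left(Y \right)} = 28 + 3 = 31$)
$\left(6 \left(-101\right) - 3933\right) \left(L{\left(26 \right)} + g{\left(23,-68 \right)}\right) = \left(6 \left(-101\right) - 3933\right) \left(31 + \left(\left(-20\right) \left(-68\right) + 2 \cdot 23\right)\right) = \left(-606 - 3933\right) \left(31 + \left(1360 + 46\right)\right) = - 4539 \left(31 + 1406\right) = \left(-4539\right) 1437 = -6522543$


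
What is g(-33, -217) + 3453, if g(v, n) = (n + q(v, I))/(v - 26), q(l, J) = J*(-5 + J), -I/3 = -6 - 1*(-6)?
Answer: 203944/59 ≈ 3456.7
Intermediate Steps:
I = 0 (I = -3*(-6 - 1*(-6)) = -3*(-6 + 6) = -3*0 = 0)
g(v, n) = n/(-26 + v) (g(v, n) = (n + 0*(-5 + 0))/(v - 26) = (n + 0*(-5))/(-26 + v) = (n + 0)/(-26 + v) = n/(-26 + v))
g(-33, -217) + 3453 = -217/(-26 - 33) + 3453 = -217/(-59) + 3453 = -217*(-1/59) + 3453 = 217/59 + 3453 = 203944/59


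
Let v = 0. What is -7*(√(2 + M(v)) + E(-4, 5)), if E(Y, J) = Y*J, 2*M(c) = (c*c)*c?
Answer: 140 - 7*√2 ≈ 130.10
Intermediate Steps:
M(c) = c³/2 (M(c) = ((c*c)*c)/2 = (c²*c)/2 = c³/2)
E(Y, J) = J*Y
-7*(√(2 + M(v)) + E(-4, 5)) = -7*(√(2 + (½)*0³) + 5*(-4)) = -7*(√(2 + (½)*0) - 20) = -7*(√(2 + 0) - 20) = -7*(√2 - 20) = -7*(-20 + √2) = 140 - 7*√2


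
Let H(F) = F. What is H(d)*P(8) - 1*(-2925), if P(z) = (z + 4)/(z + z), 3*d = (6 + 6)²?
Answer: 2961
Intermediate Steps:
d = 48 (d = (6 + 6)²/3 = (⅓)*12² = (⅓)*144 = 48)
P(z) = (4 + z)/(2*z) (P(z) = (4 + z)/((2*z)) = (4 + z)*(1/(2*z)) = (4 + z)/(2*z))
H(d)*P(8) - 1*(-2925) = 48*((½)*(4 + 8)/8) - 1*(-2925) = 48*((½)*(⅛)*12) + 2925 = 48*(¾) + 2925 = 36 + 2925 = 2961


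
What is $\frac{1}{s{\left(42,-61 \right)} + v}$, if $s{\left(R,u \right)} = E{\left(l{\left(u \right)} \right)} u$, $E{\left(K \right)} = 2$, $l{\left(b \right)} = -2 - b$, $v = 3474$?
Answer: $\frac{1}{3352} \approx 0.00029833$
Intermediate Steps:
$s{\left(R,u \right)} = 2 u$
$\frac{1}{s{\left(42,-61 \right)} + v} = \frac{1}{2 \left(-61\right) + 3474} = \frac{1}{-122 + 3474} = \frac{1}{3352}$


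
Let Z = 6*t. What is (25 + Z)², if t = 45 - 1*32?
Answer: 10609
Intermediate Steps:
t = 13 (t = 45 - 32 = 13)
Z = 78 (Z = 6*13 = 78)
(25 + Z)² = (25 + 78)² = 103² = 10609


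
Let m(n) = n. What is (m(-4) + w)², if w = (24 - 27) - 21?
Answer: 784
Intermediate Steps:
w = -24 (w = -3 - 21 = -24)
(m(-4) + w)² = (-4 - 24)² = (-28)² = 784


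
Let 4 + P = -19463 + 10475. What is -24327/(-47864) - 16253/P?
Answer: 124585247/53799136 ≈ 2.3157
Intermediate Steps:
P = -8992 (P = -4 + (-19463 + 10475) = -4 - 8988 = -8992)
-24327/(-47864) - 16253/P = -24327/(-47864) - 16253/(-8992) = -24327*(-1/47864) - 16253*(-1/8992) = 24327/47864 + 16253/8992 = 124585247/53799136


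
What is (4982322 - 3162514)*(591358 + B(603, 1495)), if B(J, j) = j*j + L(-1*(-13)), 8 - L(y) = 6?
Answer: 5143478034080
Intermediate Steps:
L(y) = 2 (L(y) = 8 - 1*6 = 8 - 6 = 2)
B(J, j) = 2 + j² (B(J, j) = j*j + 2 = j² + 2 = 2 + j²)
(4982322 - 3162514)*(591358 + B(603, 1495)) = (4982322 - 3162514)*(591358 + (2 + 1495²)) = 1819808*(591358 + (2 + 2235025)) = 1819808*(591358 + 2235027) = 1819808*2826385 = 5143478034080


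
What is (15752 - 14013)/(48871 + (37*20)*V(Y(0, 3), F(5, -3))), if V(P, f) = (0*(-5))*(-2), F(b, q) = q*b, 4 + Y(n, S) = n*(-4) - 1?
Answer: 1739/48871 ≈ 0.035583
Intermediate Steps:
Y(n, S) = -5 - 4*n (Y(n, S) = -4 + (n*(-4) - 1) = -4 + (-4*n - 1) = -4 + (-1 - 4*n) = -5 - 4*n)
F(b, q) = b*q
V(P, f) = 0 (V(P, f) = 0*(-2) = 0)
(15752 - 14013)/(48871 + (37*20)*V(Y(0, 3), F(5, -3))) = (15752 - 14013)/(48871 + (37*20)*0) = 1739/(48871 + 740*0) = 1739/(48871 + 0) = 1739/48871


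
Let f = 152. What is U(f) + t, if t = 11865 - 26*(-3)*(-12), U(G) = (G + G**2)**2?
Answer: 540852465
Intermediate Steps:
t = 10929 (t = 11865 + 78*(-12) = 11865 - 936 = 10929)
U(f) + t = 152**2*(1 + 152)**2 + 10929 = 23104*153**2 + 10929 = 23104*23409 + 10929 = 540841536 + 10929 = 540852465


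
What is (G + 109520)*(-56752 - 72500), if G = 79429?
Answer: -24422036148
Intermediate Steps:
(G + 109520)*(-56752 - 72500) = (79429 + 109520)*(-56752 - 72500) = 188949*(-129252) = -24422036148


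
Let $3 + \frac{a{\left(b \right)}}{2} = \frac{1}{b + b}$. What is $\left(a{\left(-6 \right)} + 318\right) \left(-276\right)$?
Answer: $-86066$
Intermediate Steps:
$a{\left(b \right)} = -6 + \frac{1}{b}$ ($a{\left(b \right)} = -6 + \frac{2}{b + b} = -6 + \frac{2}{2 b} = -6 + 2 \frac{1}{2 b} = -6 + \frac{1}{b}$)
$\left(a{\left(-6 \right)} + 318\right) \left(-276\right) = \left(\left(-6 + \frac{1}{-6}\right) + 318\right) \left(-276\right) = \left(\left(-6 - \frac{1}{6}\right) + 318\right) \left(-276\right) = \left(- \frac{37}{6} + 318\right) \left(-276\right) = \frac{1871}{6} \left(-276\right) = -86066$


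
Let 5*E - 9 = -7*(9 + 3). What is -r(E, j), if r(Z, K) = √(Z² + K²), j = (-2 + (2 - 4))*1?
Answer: -√241 ≈ -15.524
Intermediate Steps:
E = -15 (E = 9/5 + (-7*(9 + 3))/5 = 9/5 + (-7*12)/5 = 9/5 + (⅕)*(-84) = 9/5 - 84/5 = -15)
j = -4 (j = (-2 - 2)*1 = -4*1 = -4)
r(Z, K) = √(K² + Z²)
-r(E, j) = -√((-4)² + (-15)²) = -√(16 + 225) = -√241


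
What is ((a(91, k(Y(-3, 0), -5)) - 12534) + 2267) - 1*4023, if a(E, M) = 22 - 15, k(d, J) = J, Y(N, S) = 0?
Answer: -14283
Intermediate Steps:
a(E, M) = 7
((a(91, k(Y(-3, 0), -5)) - 12534) + 2267) - 1*4023 = ((7 - 12534) + 2267) - 1*4023 = (-12527 + 2267) - 4023 = -10260 - 4023 = -14283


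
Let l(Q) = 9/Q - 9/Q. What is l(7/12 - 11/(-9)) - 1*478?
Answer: -478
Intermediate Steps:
l(Q) = 0
l(7/12 - 11/(-9)) - 1*478 = 0 - 1*478 = 0 - 478 = -478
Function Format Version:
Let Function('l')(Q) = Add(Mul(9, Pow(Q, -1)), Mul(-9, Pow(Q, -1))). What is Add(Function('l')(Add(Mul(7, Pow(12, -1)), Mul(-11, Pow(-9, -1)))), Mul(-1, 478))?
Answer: -478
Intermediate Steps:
Function('l')(Q) = 0
Add(Function('l')(Add(Mul(7, Pow(12, -1)), Mul(-11, Pow(-9, -1)))), Mul(-1, 478)) = Add(0, Mul(-1, 478)) = Add(0, -478) = -478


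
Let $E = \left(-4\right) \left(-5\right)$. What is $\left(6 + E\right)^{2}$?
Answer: $676$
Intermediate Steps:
$E = 20$
$\left(6 + E\right)^{2} = \left(6 + 20\right)^{2} = 26^{2} = 676$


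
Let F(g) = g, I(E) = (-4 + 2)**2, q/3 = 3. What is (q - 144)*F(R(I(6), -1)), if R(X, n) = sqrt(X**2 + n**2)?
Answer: -135*sqrt(17) ≈ -556.62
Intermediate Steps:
q = 9 (q = 3*3 = 9)
I(E) = 4 (I(E) = (-2)**2 = 4)
(q - 144)*F(R(I(6), -1)) = (9 - 144)*sqrt(4**2 + (-1)**2) = -135*sqrt(16 + 1) = -135*sqrt(17)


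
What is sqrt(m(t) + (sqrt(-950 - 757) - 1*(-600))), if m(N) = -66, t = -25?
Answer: sqrt(534 + I*sqrt(1707)) ≈ 23.126 + 0.89329*I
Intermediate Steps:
sqrt(m(t) + (sqrt(-950 - 757) - 1*(-600))) = sqrt(-66 + (sqrt(-950 - 757) - 1*(-600))) = sqrt(-66 + (sqrt(-1707) + 600)) = sqrt(-66 + (I*sqrt(1707) + 600)) = sqrt(-66 + (600 + I*sqrt(1707))) = sqrt(534 + I*sqrt(1707))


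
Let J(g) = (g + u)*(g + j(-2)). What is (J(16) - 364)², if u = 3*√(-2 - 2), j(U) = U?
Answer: 12544 - 23520*I ≈ 12544.0 - 23520.0*I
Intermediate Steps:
u = 6*I (u = 3*√(-4) = 3*(2*I) = 6*I ≈ 6.0*I)
J(g) = (-2 + g)*(g + 6*I) (J(g) = (g + 6*I)*(g - 2) = (g + 6*I)*(-2 + g) = (-2 + g)*(g + 6*I))
(J(16) - 364)² = ((16² - 12*I + 16*(-2 + 6*I)) - 364)² = ((256 - 12*I + (-32 + 96*I)) - 364)² = ((224 + 84*I) - 364)² = (-140 + 84*I)²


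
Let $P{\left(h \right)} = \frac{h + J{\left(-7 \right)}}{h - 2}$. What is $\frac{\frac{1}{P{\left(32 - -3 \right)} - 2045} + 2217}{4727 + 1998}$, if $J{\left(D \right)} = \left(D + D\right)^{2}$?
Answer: $\frac{903649}{2741110} \approx 0.32967$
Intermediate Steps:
$J{\left(D \right)} = 4 D^{2}$ ($J{\left(D \right)} = \left(2 D\right)^{2} = 4 D^{2}$)
$P{\left(h \right)} = \frac{196 + h}{-2 + h}$ ($P{\left(h \right)} = \frac{h + 4 \left(-7\right)^{2}}{h - 2} = \frac{h + 4 \cdot 49}{-2 + h} = \frac{h + 196}{-2 + h} = \frac{196 + h}{-2 + h}$)
$\frac{\frac{1}{P{\left(32 - -3 \right)} - 2045} + 2217}{4727 + 1998} = \frac{\frac{1}{\frac{196 + \left(32 - -3\right)}{-2 + \left(32 - -3\right)} - 2045} + 2217}{4727 + 1998} = \frac{\frac{1}{\frac{196 + \left(32 + 3\right)}{-2 + \left(32 + 3\right)} - 2045} + 2217}{6725} = \left(\frac{1}{\frac{196 + 35}{-2 + 35} - 2045} + 2217\right) \frac{1}{6725} = \left(\frac{1}{\frac{1}{33} \cdot 231 - 2045} + 2217\right) \frac{1}{6725} = \left(\frac{1}{7 - 2045} + 2217\right) \frac{1}{6725} = \left(\frac{1}{-2038} + 2217\right) \frac{1}{6725} = \left(- \frac{1}{2038} + 2217\right) \frac{1}{6725} = \frac{4518245}{2038} \cdot \frac{1}{6725} = \frac{903649}{2741110}$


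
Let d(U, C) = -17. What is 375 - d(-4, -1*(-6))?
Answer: 392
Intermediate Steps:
375 - d(-4, -1*(-6)) = 375 - 1*(-17) = 375 + 17 = 392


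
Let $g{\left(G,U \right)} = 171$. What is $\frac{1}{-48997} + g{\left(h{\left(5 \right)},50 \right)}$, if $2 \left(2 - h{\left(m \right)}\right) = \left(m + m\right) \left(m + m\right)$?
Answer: $\frac{8378486}{48997} \approx 171.0$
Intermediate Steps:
$h{\left(m \right)} = 2 - 2 m^{2}$ ($h{\left(m \right)} = 2 - \frac{\left(m + m\right) \left(m + m\right)}{2} = 2 - \frac{2 m 2 m}{2} = 2 - \frac{4 m^{2}}{2} = 2 - 2 m^{2}$)
$\frac{1}{-48997} + g{\left(h{\left(5 \right)},50 \right)} = \frac{1}{-48997} + 171 = - \frac{1}{48997} + 171 = \frac{8378486}{48997}$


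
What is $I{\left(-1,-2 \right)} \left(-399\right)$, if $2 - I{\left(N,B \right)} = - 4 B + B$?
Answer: $1596$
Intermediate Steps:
$I{\left(N,B \right)} = 2 + 3 B$ ($I{\left(N,B \right)} = 2 - \left(- 4 B + B\right) = 2 - - 3 B = 2 + 3 B$)
$I{\left(-1,-2 \right)} \left(-399\right) = \left(2 + 3 \left(-2\right)\right) \left(-399\right) = \left(2 - 6\right) \left(-399\right) = \left(-4\right) \left(-399\right) = 1596$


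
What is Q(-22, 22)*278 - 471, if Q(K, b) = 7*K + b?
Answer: -37167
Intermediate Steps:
Q(K, b) = b + 7*K
Q(-22, 22)*278 - 471 = (22 + 7*(-22))*278 - 471 = (22 - 154)*278 - 471 = -132*278 - 471 = -36696 - 471 = -37167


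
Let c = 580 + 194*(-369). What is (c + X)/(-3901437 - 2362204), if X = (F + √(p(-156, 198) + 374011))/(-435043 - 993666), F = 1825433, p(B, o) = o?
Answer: 101448736687/8948920269469 + √374209/8948920269469 ≈ 0.011336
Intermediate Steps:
c = -71006 (c = 580 - 71586 = -71006)
X = -1825433/1428709 - √374209/1428709 (X = (1825433 + √(198 + 374011))/(-435043 - 993666) = (1825433 + √374209)/(-1428709) = (1825433 + √374209)*(-1/1428709) = -1825433/1428709 - √374209/1428709 ≈ -1.2781)
(c + X)/(-3901437 - 2362204) = (-71006 + (-1825433/1428709 - √374209/1428709))/(-3901437 - 2362204) = (-101448736687/1428709 - √374209/1428709)/(-6263641) = (-101448736687/1428709 - √374209/1428709)*(-1/6263641) = 101448736687/8948920269469 + √374209/8948920269469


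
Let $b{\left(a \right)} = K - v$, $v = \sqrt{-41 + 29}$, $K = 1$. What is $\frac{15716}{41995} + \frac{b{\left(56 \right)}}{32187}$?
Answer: $\frac{505892887}{1351693065} - \frac{2 i \sqrt{3}}{32187} \approx 0.37427 - 0.00010762 i$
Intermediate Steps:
$v = 2 i \sqrt{3}$ ($v = \sqrt{-12} = 2 i \sqrt{3} \approx 3.4641 i$)
$b{\left(a \right)} = 1 - 2 i \sqrt{3}$
$\frac{15716}{41995} + \frac{b{\left(56 \right)}}{32187} = \frac{15716}{41995} + \frac{1 - 2 i \sqrt{3}}{32187} = 15716 \cdot \frac{1}{41995} + \left(1 - 2 i \sqrt{3}\right) \frac{1}{32187} = \frac{15716}{41995} + \left(\frac{1}{32187} - \frac{2 i \sqrt{3}}{32187}\right) = \frac{505892887}{1351693065} - \frac{2 i \sqrt{3}}{32187}$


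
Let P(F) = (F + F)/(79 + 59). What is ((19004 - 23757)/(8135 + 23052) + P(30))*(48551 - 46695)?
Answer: 375934656/717301 ≈ 524.10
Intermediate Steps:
P(F) = F/69 (P(F) = (2*F)/138 = (2*F)*(1/138) = F/69)
((19004 - 23757)/(8135 + 23052) + P(30))*(48551 - 46695) = ((19004 - 23757)/(8135 + 23052) + (1/69)*30)*(48551 - 46695) = (-4753/31187 + 10/23)*1856 = (202551/717301)*1856 = 375934656/717301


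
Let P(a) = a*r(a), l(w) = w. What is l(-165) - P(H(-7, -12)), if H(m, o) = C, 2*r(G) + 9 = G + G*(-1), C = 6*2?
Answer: -111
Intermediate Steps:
C = 12
r(G) = -9/2 (r(G) = -9/2 + (G + G*(-1))/2 = -9/2 + (G - G)/2 = -9/2 + (1/2)*0 = -9/2 + 0 = -9/2)
H(m, o) = 12
P(a) = -9*a/2 (P(a) = a*(-9/2) = -9*a/2)
l(-165) - P(H(-7, -12)) = -165 - (-9)*12/2 = -165 - 1*(-54) = -165 + 54 = -111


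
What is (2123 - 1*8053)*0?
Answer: 0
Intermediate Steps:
(2123 - 1*8053)*0 = (2123 - 8053)*0 = -5930*0 = 0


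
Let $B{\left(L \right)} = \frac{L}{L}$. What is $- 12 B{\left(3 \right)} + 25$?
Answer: $13$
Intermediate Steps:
$B{\left(L \right)} = 1$
$- 12 B{\left(3 \right)} + 25 = \left(-12\right) 1 + 25 = -12 + 25 = 13$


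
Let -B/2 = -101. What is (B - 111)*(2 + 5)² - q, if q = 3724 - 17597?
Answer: 18332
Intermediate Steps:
B = 202 (B = -2*(-101) = 202)
q = -13873
(B - 111)*(2 + 5)² - q = (202 - 111)*(2 + 5)² - 1*(-13873) = 91*7² + 13873 = 91*49 + 13873 = 4459 + 13873 = 18332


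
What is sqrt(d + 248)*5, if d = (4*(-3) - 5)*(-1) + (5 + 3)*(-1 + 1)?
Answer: 5*sqrt(265) ≈ 81.394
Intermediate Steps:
d = 17 (d = (-12 - 5)*(-1) + 8*0 = -17*(-1) + 0 = 17 + 0 = 17)
sqrt(d + 248)*5 = sqrt(17 + 248)*5 = sqrt(265)*5 = 5*sqrt(265)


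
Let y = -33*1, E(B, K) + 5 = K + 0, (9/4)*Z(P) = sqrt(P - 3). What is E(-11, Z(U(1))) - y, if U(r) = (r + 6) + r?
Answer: 28 + 4*sqrt(5)/9 ≈ 28.994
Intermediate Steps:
U(r) = 6 + 2*r (U(r) = (6 + r) + r = 6 + 2*r)
Z(P) = 4*sqrt(-3 + P)/9 (Z(P) = 4*sqrt(P - 3)/9 = 4*sqrt(-3 + P)/9)
E(B, K) = -5 + K (E(B, K) = -5 + (K + 0) = -5 + K)
y = -33
E(-11, Z(U(1))) - y = (-5 + 4*sqrt(-3 + (6 + 2*1))/9) - 1*(-33) = (-5 + 4*sqrt(-3 + (6 + 2))/9) + 33 = (-5 + 4*sqrt(-3 + 8)/9) + 33 = (-5 + 4*sqrt(5)/9) + 33 = 28 + 4*sqrt(5)/9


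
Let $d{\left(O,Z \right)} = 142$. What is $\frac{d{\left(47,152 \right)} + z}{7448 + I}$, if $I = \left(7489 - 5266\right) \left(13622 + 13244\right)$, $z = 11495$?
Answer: $\frac{27}{138586} \approx 0.00019482$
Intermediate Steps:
$I = 59723118$ ($I = 2223 \cdot 26866 = 59723118$)
$\frac{d{\left(47,152 \right)} + z}{7448 + I} = \frac{142 + 11495}{7448 + 59723118} = \frac{11637}{59730566} = 11637 \cdot \frac{1}{59730566} = \frac{27}{138586}$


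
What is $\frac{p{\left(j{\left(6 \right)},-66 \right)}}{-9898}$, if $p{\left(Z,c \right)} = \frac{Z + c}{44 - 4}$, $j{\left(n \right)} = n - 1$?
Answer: $\frac{61}{395920} \approx 0.00015407$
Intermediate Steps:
$j{\left(n \right)} = -1 + n$
$p{\left(Z,c \right)} = \frac{Z}{40} + \frac{c}{40}$ ($p{\left(Z,c \right)} = \frac{Z + c}{40} = \left(Z + c\right) \frac{1}{40} = \frac{Z}{40} + \frac{c}{40}$)
$\frac{p{\left(j{\left(6 \right)},-66 \right)}}{-9898} = \frac{\frac{-1 + 6}{40} + \frac{1}{40} \left(-66\right)}{-9898} = \left(\frac{1}{40} \cdot 5 - \frac{33}{20}\right) \left(- \frac{1}{9898}\right) = \left(\frac{1}{8} - \frac{33}{20}\right) \left(- \frac{1}{9898}\right) = \left(- \frac{61}{40}\right) \left(- \frac{1}{9898}\right) = \frac{61}{395920}$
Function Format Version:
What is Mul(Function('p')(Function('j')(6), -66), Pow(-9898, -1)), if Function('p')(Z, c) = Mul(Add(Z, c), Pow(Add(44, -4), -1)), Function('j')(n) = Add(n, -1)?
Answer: Rational(61, 395920) ≈ 0.00015407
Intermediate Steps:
Function('j')(n) = Add(-1, n)
Function('p')(Z, c) = Add(Mul(Rational(1, 40), Z), Mul(Rational(1, 40), c)) (Function('p')(Z, c) = Mul(Add(Z, c), Pow(40, -1)) = Mul(Add(Z, c), Rational(1, 40)) = Add(Mul(Rational(1, 40), Z), Mul(Rational(1, 40), c)))
Mul(Function('p')(Function('j')(6), -66), Pow(-9898, -1)) = Mul(Add(Mul(Rational(1, 40), Add(-1, 6)), Mul(Rational(1, 40), -66)), Pow(-9898, -1)) = Mul(Add(Mul(Rational(1, 40), 5), Rational(-33, 20)), Rational(-1, 9898)) = Mul(Add(Rational(1, 8), Rational(-33, 20)), Rational(-1, 9898)) = Mul(Rational(-61, 40), Rational(-1, 9898)) = Rational(61, 395920)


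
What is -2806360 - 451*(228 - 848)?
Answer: -2526740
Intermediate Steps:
-2806360 - 451*(228 - 848) = -2806360 - 451*(-620) = -2806360 + 279620 = -2526740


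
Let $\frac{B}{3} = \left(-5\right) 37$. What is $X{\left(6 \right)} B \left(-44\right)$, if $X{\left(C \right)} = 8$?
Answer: $195360$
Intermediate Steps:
$B = -555$ ($B = 3 \left(\left(-5\right) 37\right) = 3 \left(-185\right) = -555$)
$X{\left(6 \right)} B \left(-44\right) = 8 \left(-555\right) \left(-44\right) = \left(-4440\right) \left(-44\right) = 195360$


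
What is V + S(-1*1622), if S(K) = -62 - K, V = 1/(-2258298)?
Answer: 3522944879/2258298 ≈ 1560.0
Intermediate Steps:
V = -1/2258298 ≈ -4.4281e-7
V + S(-1*1622) = -1/2258298 + (-62 - (-1)*1622) = -1/2258298 + (-62 - 1*(-1622)) = -1/2258298 + (-62 + 1622) = -1/2258298 + 1560 = 3522944879/2258298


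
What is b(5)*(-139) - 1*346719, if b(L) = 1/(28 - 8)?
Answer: -6934519/20 ≈ -3.4673e+5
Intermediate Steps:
b(L) = 1/20
b(5)*(-139) - 1*346719 = (1/20)*(-139) - 1*346719 = -139/20 - 346719 = -6934519/20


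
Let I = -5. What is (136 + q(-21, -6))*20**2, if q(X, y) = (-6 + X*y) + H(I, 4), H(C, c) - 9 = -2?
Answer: 105200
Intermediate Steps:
H(C, c) = 7 (H(C, c) = 9 - 2 = 7)
q(X, y) = 1 + X*y (q(X, y) = (-6 + X*y) + 7 = 1 + X*y)
(136 + q(-21, -6))*20**2 = (136 + (1 - 21*(-6)))*20**2 = (136 + (1 + 126))*400 = (136 + 127)*400 = 263*400 = 105200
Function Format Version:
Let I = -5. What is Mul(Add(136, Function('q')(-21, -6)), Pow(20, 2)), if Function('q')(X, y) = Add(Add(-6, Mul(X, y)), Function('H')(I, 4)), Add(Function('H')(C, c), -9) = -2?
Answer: 105200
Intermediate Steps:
Function('H')(C, c) = 7 (Function('H')(C, c) = Add(9, -2) = 7)
Function('q')(X, y) = Add(1, Mul(X, y)) (Function('q')(X, y) = Add(Add(-6, Mul(X, y)), 7) = Add(1, Mul(X, y)))
Mul(Add(136, Function('q')(-21, -6)), Pow(20, 2)) = Mul(Add(136, Add(1, Mul(-21, -6))), Pow(20, 2)) = Mul(Add(136, Add(1, 126)), 400) = Mul(Add(136, 127), 400) = Mul(263, 400) = 105200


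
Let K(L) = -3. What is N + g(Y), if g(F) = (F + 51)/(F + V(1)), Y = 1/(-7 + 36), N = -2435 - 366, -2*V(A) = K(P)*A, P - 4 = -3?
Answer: -246329/89 ≈ -2767.7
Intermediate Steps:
P = 1 (P = 4 - 3 = 1)
V(A) = 3*A/2 (V(A) = -(-3)*A/2 = 3*A/2)
N = -2801
Y = 1/29 ≈ 0.034483
g(F) = (51 + F)/(3/2 + F) (g(F) = (F + 51)/(F + (3/2)*1) = (51 + F)/(F + 3/2) = (51 + F)/(3/2 + F))
N + g(Y) = -2801 + 2*(51 + 1/29)/(3 + 2*(1/29)) = -2801 + 2*(1480/29)/(3 + 2/29) = -2801 + 2*(1480/29)/(89/29) = -2801 + 2*(29/89)*(1480/29) = -2801 + 2960/89 = -246329/89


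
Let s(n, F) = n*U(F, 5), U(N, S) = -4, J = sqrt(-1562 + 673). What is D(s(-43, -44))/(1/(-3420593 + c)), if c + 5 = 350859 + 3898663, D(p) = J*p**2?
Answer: 24522887616*I*sqrt(889) ≈ 7.3118e+11*I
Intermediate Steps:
J = I*sqrt(889) (J = sqrt(-889) = I*sqrt(889) ≈ 29.816*I)
s(n, F) = -4*n (s(n, F) = n*(-4) = -4*n)
D(p) = I*sqrt(889)*p**2 (D(p) = (I*sqrt(889))*p**2 = I*sqrt(889)*p**2)
c = 4249517 (c = -5 + (350859 + 3898663) = -5 + 4249522 = 4249517)
D(s(-43, -44))/(1/(-3420593 + c)) = (I*sqrt(889)*(-4*(-43))**2)/(1/(-3420593 + 4249517)) = (I*sqrt(889)*172**2)/(1/828924) = (I*sqrt(889)*29584)/(1/828924) = (29584*I*sqrt(889))*828924 = 24522887616*I*sqrt(889)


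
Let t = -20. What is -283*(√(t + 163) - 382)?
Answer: 108106 - 283*√143 ≈ 1.0472e+5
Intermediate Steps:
-283*(√(t + 163) - 382) = -283*(√(-20 + 163) - 382) = -283*(√143 - 382) = -283*(-382 + √143) = 108106 - 283*√143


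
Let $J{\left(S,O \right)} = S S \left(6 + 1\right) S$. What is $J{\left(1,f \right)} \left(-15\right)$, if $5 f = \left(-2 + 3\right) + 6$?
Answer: $-105$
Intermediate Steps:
$f = \frac{7}{5}$ ($f = \frac{\left(-2 + 3\right) + 6}{5} = \frac{1 + 6}{5} = \frac{1}{5} \cdot 7 = \frac{7}{5} \approx 1.4$)
$J{\left(S,O \right)} = 7 S^{3}$ ($J{\left(S,O \right)} = S^{2} \cdot 7 S = 7 S^{2} S = 7 S^{3}$)
$J{\left(1,f \right)} \left(-15\right) = 7 \cdot 1^{3} \left(-15\right) = 7 \cdot 1 \left(-15\right) = 7 \left(-15\right) = -105$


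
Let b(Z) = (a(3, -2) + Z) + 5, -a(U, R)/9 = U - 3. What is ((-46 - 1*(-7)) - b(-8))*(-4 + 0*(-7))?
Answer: 144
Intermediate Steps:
a(U, R) = 27 - 9*U (a(U, R) = -9*(U - 3) = -9*(-3 + U) = 27 - 9*U)
b(Z) = 5 + Z (b(Z) = ((27 - 9*3) + Z) + 5 = ((27 - 27) + Z) + 5 = (0 + Z) + 5 = Z + 5 = 5 + Z)
((-46 - 1*(-7)) - b(-8))*(-4 + 0*(-7)) = ((-46 - 1*(-7)) - (5 - 8))*(-4 + 0*(-7)) = ((-46 + 7) - 1*(-3))*(-4 + 0) = (-39 + 3)*(-4) = -36*(-4) = 144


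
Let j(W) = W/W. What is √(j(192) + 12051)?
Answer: 2*√3013 ≈ 109.78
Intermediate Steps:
j(W) = 1
√(j(192) + 12051) = √(1 + 12051) = √12052 = 2*√3013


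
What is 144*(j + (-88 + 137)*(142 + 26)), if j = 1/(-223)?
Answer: 264345840/223 ≈ 1.1854e+6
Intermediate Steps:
j = -1/223 ≈ -0.0044843
144*(j + (-88 + 137)*(142 + 26)) = 144*(-1/223 + (-88 + 137)*(142 + 26)) = 144*(-1/223 + 49*168) = 144*(-1/223 + 8232) = 144*(1835735/223) = 264345840/223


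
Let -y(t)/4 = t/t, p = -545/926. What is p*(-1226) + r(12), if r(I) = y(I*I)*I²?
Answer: 67397/463 ≈ 145.57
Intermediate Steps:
p = -545/926 (p = -545*1/926 = -545/926 ≈ -0.58855)
y(t) = -4 (y(t) = -4*t/t = -4*1 = -4)
r(I) = -4*I²
p*(-1226) + r(12) = -545/926*(-1226) - 4*12² = 334085/463 - 4*144 = 334085/463 - 576 = 67397/463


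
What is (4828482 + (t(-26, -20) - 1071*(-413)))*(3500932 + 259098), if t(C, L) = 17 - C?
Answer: 19818546605440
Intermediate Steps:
(4828482 + (t(-26, -20) - 1071*(-413)))*(3500932 + 259098) = (4828482 + ((17 - 1*(-26)) - 1071*(-413)))*(3500932 + 259098) = (4828482 + ((17 + 26) + 442323))*3760030 = (4828482 + (43 + 442323))*3760030 = (4828482 + 442366)*3760030 = 5270848*3760030 = 19818546605440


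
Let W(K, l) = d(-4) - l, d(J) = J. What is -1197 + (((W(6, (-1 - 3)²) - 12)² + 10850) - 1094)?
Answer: 9583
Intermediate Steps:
W(K, l) = -4 - l
-1197 + (((W(6, (-1 - 3)²) - 12)² + 10850) - 1094) = -1197 + ((((-4 - (-1 - 3)²) - 12)² + 10850) - 1094) = -1197 + ((((-4 - 1*(-4)²) - 12)² + 10850) - 1094) = -1197 + ((((-4 - 1*16) - 12)² + 10850) - 1094) = -1197 + ((((-4 - 16) - 12)² + 10850) - 1094) = -1197 + (((-20 - 12)² + 10850) - 1094) = -1197 + (((-32)² + 10850) - 1094) = -1197 + ((1024 + 10850) - 1094) = -1197 + (11874 - 1094) = -1197 + 10780 = 9583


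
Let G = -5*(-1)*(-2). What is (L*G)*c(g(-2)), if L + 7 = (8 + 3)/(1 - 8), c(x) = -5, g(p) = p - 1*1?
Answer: -3000/7 ≈ -428.57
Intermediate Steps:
g(p) = -1 + p (g(p) = p - 1 = -1 + p)
G = -10 (G = 5*(-2) = -10)
L = -60/7 (L = -7 + (8 + 3)/(1 - 8) = -7 + 11/(-7) = -7 + 11*(-1/7) = -7 - 11/7 = -60/7 ≈ -8.5714)
(L*G)*c(g(-2)) = -60/7*(-10)*(-5) = (600/7)*(-5) = -3000/7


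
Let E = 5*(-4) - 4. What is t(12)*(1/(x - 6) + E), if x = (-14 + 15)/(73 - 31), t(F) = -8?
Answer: 48528/251 ≈ 193.34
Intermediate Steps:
x = 1/42 ≈ 0.023810
E = -24 (E = -20 - 4 = -24)
t(12)*(1/(x - 6) + E) = -8*(1/(1/42 - 6) - 24) = -8*(1/(-251/42) - 24) = -8*(-42/251 - 24) = -8*(-6066/251) = 48528/251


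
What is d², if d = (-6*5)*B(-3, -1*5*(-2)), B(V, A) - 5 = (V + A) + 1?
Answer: 152100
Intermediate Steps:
B(V, A) = 6 + A + V (B(V, A) = 5 + ((V + A) + 1) = 5 + ((A + V) + 1) = 5 + (1 + A + V) = 6 + A + V)
d = -390 (d = (-6*5)*(6 - 1*5*(-2) - 3) = -30*(6 - 5*(-2) - 3) = -30*(6 + 10 - 3) = -30*13 = -390)
d² = (-390)² = 152100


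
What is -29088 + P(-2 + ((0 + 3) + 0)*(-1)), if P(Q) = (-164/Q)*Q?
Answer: -29252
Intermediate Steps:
P(Q) = -164
-29088 + P(-2 + ((0 + 3) + 0)*(-1)) = -29088 - 164 = -29252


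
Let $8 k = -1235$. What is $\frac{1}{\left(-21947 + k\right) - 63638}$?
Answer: $- \frac{8}{685915} \approx -1.1663 \cdot 10^{-5}$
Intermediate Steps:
$k = - \frac{1235}{8}$ ($k = \frac{1}{8} \left(-1235\right) = - \frac{1235}{8} \approx -154.38$)
$\frac{1}{\left(-21947 + k\right) - 63638} = \frac{1}{\left(-21947 - \frac{1235}{8}\right) - 63638} = \frac{1}{- \frac{176811}{8} - 63638} = \frac{1}{- \frac{685915}{8}} = - \frac{8}{685915}$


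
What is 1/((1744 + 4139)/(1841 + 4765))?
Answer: 2202/1961 ≈ 1.1229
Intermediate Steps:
1/((1744 + 4139)/(1841 + 4765)) = 1/(5883/6606) = 1/(5883*(1/6606)) = 1/(1961/2202) = 2202/1961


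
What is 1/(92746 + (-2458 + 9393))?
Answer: 1/99681 ≈ 1.0032e-5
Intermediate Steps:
1/(92746 + (-2458 + 9393)) = 1/(92746 + 6935) = 1/99681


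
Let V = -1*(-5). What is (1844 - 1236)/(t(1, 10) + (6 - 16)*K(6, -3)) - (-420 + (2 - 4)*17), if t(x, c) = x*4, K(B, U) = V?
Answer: 10138/23 ≈ 440.78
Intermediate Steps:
V = 5
K(B, U) = 5
t(x, c) = 4*x
(1844 - 1236)/(t(1, 10) + (6 - 16)*K(6, -3)) - (-420 + (2 - 4)*17) = (1844 - 1236)/(4*1 + (6 - 16)*5) - (-420 + (2 - 4)*17) = 608/(4 - 10*5) - (-420 - 2*17) = 608/(4 - 50) - (-420 - 34) = 608/(-46) - 1*(-454) = 608*(-1/46) + 454 = -304/23 + 454 = 10138/23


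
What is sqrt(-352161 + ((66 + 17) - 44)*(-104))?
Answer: I*sqrt(356217) ≈ 596.84*I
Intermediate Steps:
sqrt(-352161 + ((66 + 17) - 44)*(-104)) = sqrt(-352161 + (83 - 44)*(-104)) = sqrt(-352161 + 39*(-104)) = sqrt(-352161 - 4056) = sqrt(-356217) = I*sqrt(356217)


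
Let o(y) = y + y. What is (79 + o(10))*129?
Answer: 12771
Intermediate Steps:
o(y) = 2*y
(79 + o(10))*129 = (79 + 2*10)*129 = (79 + 20)*129 = 99*129 = 12771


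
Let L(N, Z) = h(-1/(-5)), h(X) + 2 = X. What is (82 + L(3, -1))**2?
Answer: 160801/25 ≈ 6432.0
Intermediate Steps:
h(X) = -2 + X
L(N, Z) = -9/5 (L(N, Z) = -2 - 1/(-5) = -2 - 1*(-1/5) = -2 + 1/5 = -9/5)
(82 + L(3, -1))**2 = (82 - 9/5)**2 = (401/5)**2 = 160801/25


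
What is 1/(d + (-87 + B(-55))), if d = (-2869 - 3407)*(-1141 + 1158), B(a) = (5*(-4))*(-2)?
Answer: -1/106739 ≈ -9.3686e-6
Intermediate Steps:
B(a) = 40 (B(a) = -20*(-2) = 40)
d = -106692 (d = -6276*17 = -106692)
1/(d + (-87 + B(-55))) = 1/(-106692 + (-87 + 40)) = 1/(-106692 - 47) = 1/(-106739) = -1/106739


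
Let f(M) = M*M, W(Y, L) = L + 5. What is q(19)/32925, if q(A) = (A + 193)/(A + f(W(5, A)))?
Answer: 212/19590375 ≈ 1.0822e-5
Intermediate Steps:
W(Y, L) = 5 + L
f(M) = M²
q(A) = (193 + A)/(A + (5 + A)²) (q(A) = (A + 193)/(A + (5 + A)²) = (193 + A)/(A + (5 + A)²))
q(19)/32925 = ((193 + 19)/(19 + (5 + 19)²))/32925 = (212/(19 + 24²))*(1/32925) = (212/(19 + 576))*(1/32925) = (212/595)*(1/32925) = 212/19590375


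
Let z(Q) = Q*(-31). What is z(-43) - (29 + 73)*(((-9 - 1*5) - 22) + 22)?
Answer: 2761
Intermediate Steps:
z(Q) = -31*Q
z(-43) - (29 + 73)*(((-9 - 1*5) - 22) + 22) = -31*(-43) - (29 + 73)*(((-9 - 1*5) - 22) + 22) = 1333 - 102*(((-9 - 5) - 22) + 22) = 1333 - 102*((-14 - 22) + 22) = 1333 - 102*(-36 + 22) = 1333 - 102*(-14) = 1333 - 1*(-1428) = 1333 + 1428 = 2761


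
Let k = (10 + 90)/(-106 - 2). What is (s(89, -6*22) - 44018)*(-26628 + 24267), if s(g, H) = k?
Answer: 935358157/9 ≈ 1.0393e+8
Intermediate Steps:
k = -25/27 (k = 100/(-108) = 100*(-1/108) = -25/27 ≈ -0.92593)
s(g, H) = -25/27
(s(89, -6*22) - 44018)*(-26628 + 24267) = (-25/27 - 44018)*(-26628 + 24267) = -1188511/27*(-2361) = 935358157/9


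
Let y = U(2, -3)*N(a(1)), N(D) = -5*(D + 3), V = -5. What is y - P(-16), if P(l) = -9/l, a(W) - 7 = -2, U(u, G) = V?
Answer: 3191/16 ≈ 199.44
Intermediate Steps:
U(u, G) = -5
a(W) = 5 (a(W) = 7 - 2 = 5)
N(D) = -15 - 5*D (N(D) = -5*(3 + D) = -15 - 5*D)
y = 200 (y = -5*(-15 - 5*5) = -5*(-15 - 25) = -5*(-40) = 200)
y - P(-16) = 200 - (-9)/(-16) = 200 - (-9)*(-1)/16 = 200 - 1*9/16 = 200 - 9/16 = 3191/16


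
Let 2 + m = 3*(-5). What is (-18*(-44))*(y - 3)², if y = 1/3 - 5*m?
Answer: 5368792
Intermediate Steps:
m = -17 (m = -2 + 3*(-5) = -2 - 15 = -17)
y = 256/3 (y = 1/3 - 5*(-17) = 1*(⅓) + 85 = ⅓ + 85 = 256/3 ≈ 85.333)
(-18*(-44))*(y - 3)² = (-18*(-44))*(256/3 - 3)² = 792*(247/3)² = 792*(61009/9) = 5368792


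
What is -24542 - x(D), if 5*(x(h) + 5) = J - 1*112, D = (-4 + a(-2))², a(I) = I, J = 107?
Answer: -24536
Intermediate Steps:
D = 36 (D = (-4 - 2)² = (-6)² = 36)
x(h) = -6 (x(h) = -5 + (107 - 1*112)/5 = -5 + (107 - 112)/5 = -5 + (⅕)*(-5) = -5 - 1 = -6)
-24542 - x(D) = -24542 - 1*(-6) = -24542 + 6 = -24536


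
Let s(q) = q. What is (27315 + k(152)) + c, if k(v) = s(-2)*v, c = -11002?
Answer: 16009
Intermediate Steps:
k(v) = -2*v
(27315 + k(152)) + c = (27315 - 2*152) - 11002 = (27315 - 304) - 11002 = 27011 - 11002 = 16009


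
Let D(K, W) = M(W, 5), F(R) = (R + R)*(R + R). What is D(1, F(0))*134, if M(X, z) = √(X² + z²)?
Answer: 670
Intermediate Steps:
F(R) = 4*R² (F(R) = (2*R)*(2*R) = 4*R²)
D(K, W) = √(25 + W²) (D(K, W) = √(W² + 5²) = √(W² + 25) = √(25 + W²))
D(1, F(0))*134 = √(25 + (4*0²)²)*134 = √(25 + (4*0)²)*134 = √(25 + 0²)*134 = √(25 + 0)*134 = √25*134 = 5*134 = 670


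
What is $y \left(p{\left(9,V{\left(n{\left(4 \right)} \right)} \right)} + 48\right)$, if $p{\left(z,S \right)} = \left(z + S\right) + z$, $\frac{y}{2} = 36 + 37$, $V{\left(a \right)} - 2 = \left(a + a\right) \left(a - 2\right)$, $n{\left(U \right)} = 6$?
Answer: $16936$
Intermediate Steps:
$V{\left(a \right)} = 2 + 2 a \left(-2 + a\right)$ ($V{\left(a \right)} = 2 + \left(a + a\right) \left(a - 2\right) = 2 + 2 a \left(-2 + a\right)$)
$y = 146$ ($y = 2 \left(36 + 37\right) = 2 \cdot 73 = 146$)
$p{\left(z,S \right)} = S + 2 z$ ($p{\left(z,S \right)} = \left(S + z\right) + z = S + 2 z$)
$y \left(p{\left(9,V{\left(n{\left(4 \right)} \right)} \right)} + 48\right) = 146 \left(\left(\left(2 - 24 + 2 \cdot 6^{2}\right) + 2 \cdot 9\right) + 48\right) = 146 \left(\left(\left(2 - 24 + 2 \cdot 36\right) + 18\right) + 48\right) = 146 \left(\left(\left(2 - 24 + 72\right) + 18\right) + 48\right) = 146 \left(\left(50 + 18\right) + 48\right) = 146 \left(68 + 48\right) = 146 \cdot 116 = 16936$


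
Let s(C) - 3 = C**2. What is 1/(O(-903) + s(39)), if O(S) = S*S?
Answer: 1/816933 ≈ 1.2241e-6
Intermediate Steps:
s(C) = 3 + C**2
O(S) = S**2
1/(O(-903) + s(39)) = 1/((-903)**2 + (3 + 39**2)) = 1/(815409 + (3 + 1521)) = 1/(815409 + 1524) = 1/816933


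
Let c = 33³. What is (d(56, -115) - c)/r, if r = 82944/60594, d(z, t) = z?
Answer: -362362219/13824 ≈ -26213.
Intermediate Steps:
c = 35937
r = 13824/10099 (r = 82944*(1/60594) = 13824/10099 ≈ 1.3688)
(d(56, -115) - c)/r = (56 - 1*35937)/(13824/10099) = (56 - 35937)*(10099/13824) = -35881*10099/13824 = -362362219/13824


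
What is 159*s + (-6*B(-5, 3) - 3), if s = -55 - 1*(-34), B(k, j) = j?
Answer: -3360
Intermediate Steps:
s = -21 (s = -55 + 34 = -21)
159*s + (-6*B(-5, 3) - 3) = 159*(-21) + (-6*3 - 3) = -3339 + (-18 - 3) = -3339 - 21 = -3360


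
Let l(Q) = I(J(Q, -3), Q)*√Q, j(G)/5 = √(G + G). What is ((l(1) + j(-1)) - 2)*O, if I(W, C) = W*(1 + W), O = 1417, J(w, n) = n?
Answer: 5668 + 7085*I*√2 ≈ 5668.0 + 10020.0*I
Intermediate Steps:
j(G) = 5*√2*√G (j(G) = 5*√(G + G) = 5*√(2*G) = 5*(√2*√G) = 5*√2*√G)
l(Q) = 6*√Q (l(Q) = (-3*(1 - 3))*√Q = (-3*(-2))*√Q = 6*√Q)
((l(1) + j(-1)) - 2)*O = ((6*√1 + 5*√2*√(-1)) - 2)*1417 = ((6*1 + 5*√2*I) - 2)*1417 = ((6 + 5*I*√2) - 2)*1417 = (4 + 5*I*√2)*1417 = 5668 + 7085*I*√2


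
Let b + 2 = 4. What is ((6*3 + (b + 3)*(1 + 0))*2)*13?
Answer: 598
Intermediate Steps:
b = 2 (b = -2 + 4 = 2)
((6*3 + (b + 3)*(1 + 0))*2)*13 = ((6*3 + (2 + 3)*(1 + 0))*2)*13 = ((18 + 5*1)*2)*13 = ((18 + 5)*2)*13 = (23*2)*13 = 46*13 = 598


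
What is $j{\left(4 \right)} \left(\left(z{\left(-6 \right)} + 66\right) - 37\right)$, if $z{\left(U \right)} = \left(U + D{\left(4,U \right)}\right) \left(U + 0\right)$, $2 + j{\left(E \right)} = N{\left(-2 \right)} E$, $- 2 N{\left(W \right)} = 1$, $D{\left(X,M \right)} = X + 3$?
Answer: $-92$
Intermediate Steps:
$D{\left(X,M \right)} = 3 + X$
$N{\left(W \right)} = - \frac{1}{2}$ ($N{\left(W \right)} = \left(- \frac{1}{2}\right) 1 = - \frac{1}{2}$)
$j{\left(E \right)} = -2 - \frac{E}{2}$
$z{\left(U \right)} = U \left(7 + U\right)$ ($z{\left(U \right)} = \left(U + \left(3 + 4\right)\right) \left(U + 0\right) = \left(U + 7\right) U = \left(7 + U\right) U = U \left(7 + U\right)$)
$j{\left(4 \right)} \left(\left(z{\left(-6 \right)} + 66\right) - 37\right) = \left(-2 - 2\right) \left(\left(- 6 \left(7 - 6\right) + 66\right) - 37\right) = \left(-2 - 2\right) \left(\left(\left(-6\right) 1 + 66\right) - 37\right) = - 4 \left(\left(-6 + 66\right) - 37\right) = - 4 \left(60 - 37\right) = \left(-4\right) 23 = -92$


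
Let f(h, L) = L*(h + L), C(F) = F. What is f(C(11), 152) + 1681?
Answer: 26457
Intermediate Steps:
f(h, L) = L*(L + h)
f(C(11), 152) + 1681 = 152*(152 + 11) + 1681 = 152*163 + 1681 = 24776 + 1681 = 26457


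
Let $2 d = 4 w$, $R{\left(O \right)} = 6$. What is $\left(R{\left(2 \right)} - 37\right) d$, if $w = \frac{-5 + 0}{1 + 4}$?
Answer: $62$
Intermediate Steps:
$w = -1$ ($w = - \frac{5}{5} = \left(-5\right) \frac{1}{5} = -1$)
$d = -2$ ($d = \frac{4 \left(-1\right)}{2} = \frac{1}{2} \left(-4\right) = -2$)
$\left(R{\left(2 \right)} - 37\right) d = \left(6 - 37\right) \left(-2\right) = \left(-31\right) \left(-2\right) = 62$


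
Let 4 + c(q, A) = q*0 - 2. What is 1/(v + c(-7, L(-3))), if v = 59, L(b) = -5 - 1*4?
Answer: 1/53 ≈ 0.018868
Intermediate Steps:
L(b) = -9 (L(b) = -5 - 4 = -9)
c(q, A) = -6 (c(q, A) = -4 + (q*0 - 2) = -4 + (0 - 2) = -4 - 2 = -6)
1/(v + c(-7, L(-3))) = 1/(59 - 6) = 1/53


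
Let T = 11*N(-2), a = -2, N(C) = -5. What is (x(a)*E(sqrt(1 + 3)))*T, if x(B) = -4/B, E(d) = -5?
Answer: 550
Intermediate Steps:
T = -55 (T = 11*(-5) = -55)
(x(a)*E(sqrt(1 + 3)))*T = (-4/(-2)*(-5))*(-55) = (-4*(-1/2)*(-5))*(-55) = (2*(-5))*(-55) = -10*(-55) = 550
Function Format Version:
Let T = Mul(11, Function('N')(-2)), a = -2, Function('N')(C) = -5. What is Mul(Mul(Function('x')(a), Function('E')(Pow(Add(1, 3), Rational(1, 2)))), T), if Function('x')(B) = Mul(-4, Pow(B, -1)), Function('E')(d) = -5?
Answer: 550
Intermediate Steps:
T = -55 (T = Mul(11, -5) = -55)
Mul(Mul(Function('x')(a), Function('E')(Pow(Add(1, 3), Rational(1, 2)))), T) = Mul(Mul(Mul(-4, Pow(-2, -1)), -5), -55) = Mul(Mul(Mul(-4, Rational(-1, 2)), -5), -55) = Mul(Mul(2, -5), -55) = Mul(-10, -55) = 550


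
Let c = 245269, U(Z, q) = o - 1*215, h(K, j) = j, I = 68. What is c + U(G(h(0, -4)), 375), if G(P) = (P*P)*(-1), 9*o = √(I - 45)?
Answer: 245054 + √23/9 ≈ 2.4505e+5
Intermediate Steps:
o = √23/9 (o = √(68 - 45)/9 = √23/9 ≈ 0.53287)
G(P) = -P² (G(P) = P²*(-1) = -P²)
U(Z, q) = -215 + √23/9 (U(Z, q) = √23/9 - 1*215 = √23/9 - 215 = -215 + √23/9)
c + U(G(h(0, -4)), 375) = 245269 + (-215 + √23/9) = 245054 + √23/9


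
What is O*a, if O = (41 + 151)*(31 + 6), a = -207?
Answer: -1470528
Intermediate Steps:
O = 7104 (O = 192*37 = 7104)
O*a = 7104*(-207) = -1470528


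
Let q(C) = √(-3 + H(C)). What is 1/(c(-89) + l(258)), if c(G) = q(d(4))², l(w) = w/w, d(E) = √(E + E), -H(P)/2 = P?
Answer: 1/14 - √2/7 ≈ -0.13060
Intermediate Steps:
H(P) = -2*P
d(E) = √2*√E (d(E) = √(2*E) = √2*√E)
q(C) = √(-3 - 2*C)
l(w) = 1
c(G) = -3 - 4*√2 (c(G) = (√(-3 - 2*√2*√4))² = (√(-3 - 2*√2*2))² = (√(-3 - 4*√2))² = -3 - 4*√2)
1/(c(-89) + l(258)) = 1/((-3 - 4*√2) + 1) = 1/(-2 - 4*√2)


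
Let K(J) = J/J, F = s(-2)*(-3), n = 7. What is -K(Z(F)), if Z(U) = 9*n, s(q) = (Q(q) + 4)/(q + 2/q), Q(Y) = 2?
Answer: -1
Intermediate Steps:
s(q) = 6/(q + 2/q) (s(q) = (2 + 4)/(q + 2/q) = 6/(q + 2/q))
F = 6 (F = (6*(-2)/(2 + (-2)²))*(-3) = (6*(-2)/(2 + 4))*(-3) = (6*(-2)/6)*(-3) = (6*(-2)*(⅙))*(-3) = -2*(-3) = 6)
Z(U) = 63 (Z(U) = 9*7 = 63)
K(J) = 1
-K(Z(F)) = -1*1 = -1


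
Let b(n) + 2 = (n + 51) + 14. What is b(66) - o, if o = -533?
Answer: 662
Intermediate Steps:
b(n) = 63 + n (b(n) = -2 + ((n + 51) + 14) = -2 + ((51 + n) + 14) = -2 + (65 + n) = 63 + n)
b(66) - o = (63 + 66) - 1*(-533) = 129 + 533 = 662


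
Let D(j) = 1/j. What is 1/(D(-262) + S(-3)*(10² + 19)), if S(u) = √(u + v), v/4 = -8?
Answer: -262/34022368941 - 8168636*I*√35/34022368941 ≈ -7.7008e-9 - 0.0014204*I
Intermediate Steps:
v = -32 (v = 4*(-8) = -32)
S(u) = √(-32 + u) (S(u) = √(u - 32) = √(-32 + u))
1/(D(-262) + S(-3)*(10² + 19)) = 1/(1/(-262) + √(-32 - 3)*(10² + 19)) = 1/(-1/262 + √(-35)*(100 + 19)) = 1/(-1/262 + (I*√35)*119) = 1/(-1/262 + 119*I*√35)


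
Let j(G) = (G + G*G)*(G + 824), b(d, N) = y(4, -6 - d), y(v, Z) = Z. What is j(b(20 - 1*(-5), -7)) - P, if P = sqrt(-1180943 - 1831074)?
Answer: 737490 - I*sqrt(3012017) ≈ 7.3749e+5 - 1735.5*I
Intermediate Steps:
b(d, N) = -6 - d
P = I*sqrt(3012017) (P = sqrt(-3012017) = I*sqrt(3012017) ≈ 1735.5*I)
j(G) = (824 + G)*(G + G**2) (j(G) = (G + G**2)*(824 + G) = (824 + G)*(G + G**2))
j(b(20 - 1*(-5), -7)) - P = (-6 - (20 - 1*(-5)))*(824 + (-6 - (20 - 1*(-5)))**2 + 825*(-6 - (20 - 1*(-5)))) - I*sqrt(3012017) = (-6 - (20 + 5))*(824 + (-6 - (20 + 5))**2 + 825*(-6 - (20 + 5))) - I*sqrt(3012017) = (-6 - 1*25)*(824 + (-6 - 1*25)**2 + 825*(-6 - 1*25)) - I*sqrt(3012017) = (-6 - 25)*(824 + (-6 - 25)**2 + 825*(-6 - 25)) - I*sqrt(3012017) = -31*(824 + (-31)**2 + 825*(-31)) - I*sqrt(3012017) = -31*(824 + 961 - 25575) - I*sqrt(3012017) = -31*(-23790) - I*sqrt(3012017) = 737490 - I*sqrt(3012017)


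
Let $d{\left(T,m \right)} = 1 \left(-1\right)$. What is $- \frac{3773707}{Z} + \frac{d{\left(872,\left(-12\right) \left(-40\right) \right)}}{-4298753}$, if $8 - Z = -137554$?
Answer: $- \frac{16222234149809}{591345060186} \approx -27.433$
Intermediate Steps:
$Z = 137562$ ($Z = 8 - -137554 = 8 + 137554 = 137562$)
$d{\left(T,m \right)} = -1$
$- \frac{3773707}{Z} + \frac{d{\left(872,\left(-12\right) \left(-40\right) \right)}}{-4298753} = - \frac{3773707}{137562} - \frac{1}{-4298753} = \left(-3773707\right) \frac{1}{137562} - - \frac{1}{4298753} = - \frac{3773707}{137562} + \frac{1}{4298753} = - \frac{16222234149809}{591345060186}$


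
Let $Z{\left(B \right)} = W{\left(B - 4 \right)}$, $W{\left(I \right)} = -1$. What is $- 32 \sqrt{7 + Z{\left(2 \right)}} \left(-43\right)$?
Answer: $1376 \sqrt{6} \approx 3370.5$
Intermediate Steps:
$Z{\left(B \right)} = -1$
$- 32 \sqrt{7 + Z{\left(2 \right)}} \left(-43\right) = - 32 \sqrt{7 - 1} \left(-43\right) = - 32 \sqrt{6} \left(-43\right) = 1376 \sqrt{6}$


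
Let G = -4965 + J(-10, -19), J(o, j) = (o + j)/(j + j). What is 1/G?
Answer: -38/188641 ≈ -0.00020144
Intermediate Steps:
J(o, j) = (j + o)/(2*j) (J(o, j) = (j + o)/((2*j)) = (j + o)*(1/(2*j)) = (j + o)/(2*j))
G = -188641/38 (G = -4965 + (½)*(-19 - 10)/(-19) = -4965 + (½)*(-1/19)*(-29) = -4965 + 29/38 = -188641/38 ≈ -4964.2)
1/G = 1/(-188641/38) = -38/188641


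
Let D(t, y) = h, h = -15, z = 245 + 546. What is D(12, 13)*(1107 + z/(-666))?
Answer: -3682355/222 ≈ -16587.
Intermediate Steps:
z = 791
D(t, y) = -15
D(12, 13)*(1107 + z/(-666)) = -15*(1107 + 791/(-666)) = -15*(1107 + 791*(-1/666)) = -15*(1107 - 791/666) = -15*736471/666 = -3682355/222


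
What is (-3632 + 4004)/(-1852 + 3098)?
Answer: 186/623 ≈ 0.29856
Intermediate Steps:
(-3632 + 4004)/(-1852 + 3098) = 372/1246 = 372*(1/1246) = 186/623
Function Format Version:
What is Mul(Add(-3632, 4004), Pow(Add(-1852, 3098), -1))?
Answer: Rational(186, 623) ≈ 0.29856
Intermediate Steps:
Mul(Add(-3632, 4004), Pow(Add(-1852, 3098), -1)) = Mul(372, Pow(1246, -1)) = Mul(372, Rational(1, 1246)) = Rational(186, 623)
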